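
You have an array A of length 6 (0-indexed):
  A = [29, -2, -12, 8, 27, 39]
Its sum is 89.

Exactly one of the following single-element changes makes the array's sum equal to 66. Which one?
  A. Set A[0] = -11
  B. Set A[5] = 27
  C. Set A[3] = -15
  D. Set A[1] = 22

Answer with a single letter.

Answer: C

Derivation:
Option A: A[0] 29->-11, delta=-40, new_sum=89+(-40)=49
Option B: A[5] 39->27, delta=-12, new_sum=89+(-12)=77
Option C: A[3] 8->-15, delta=-23, new_sum=89+(-23)=66 <-- matches target
Option D: A[1] -2->22, delta=24, new_sum=89+(24)=113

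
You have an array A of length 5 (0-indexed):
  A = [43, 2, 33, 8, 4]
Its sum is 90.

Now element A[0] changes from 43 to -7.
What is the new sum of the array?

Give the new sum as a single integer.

Old value at index 0: 43
New value at index 0: -7
Delta = -7 - 43 = -50
New sum = old_sum + delta = 90 + (-50) = 40

Answer: 40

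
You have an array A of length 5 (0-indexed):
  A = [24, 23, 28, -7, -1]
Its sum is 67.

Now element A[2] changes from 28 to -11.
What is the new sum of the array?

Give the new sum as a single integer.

Old value at index 2: 28
New value at index 2: -11
Delta = -11 - 28 = -39
New sum = old_sum + delta = 67 + (-39) = 28

Answer: 28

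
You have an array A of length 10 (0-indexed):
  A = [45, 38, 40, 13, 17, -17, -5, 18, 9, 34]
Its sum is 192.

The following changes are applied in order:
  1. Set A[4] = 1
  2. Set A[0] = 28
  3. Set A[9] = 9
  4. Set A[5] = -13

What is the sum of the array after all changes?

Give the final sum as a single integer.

Answer: 138

Derivation:
Initial sum: 192
Change 1: A[4] 17 -> 1, delta = -16, sum = 176
Change 2: A[0] 45 -> 28, delta = -17, sum = 159
Change 3: A[9] 34 -> 9, delta = -25, sum = 134
Change 4: A[5] -17 -> -13, delta = 4, sum = 138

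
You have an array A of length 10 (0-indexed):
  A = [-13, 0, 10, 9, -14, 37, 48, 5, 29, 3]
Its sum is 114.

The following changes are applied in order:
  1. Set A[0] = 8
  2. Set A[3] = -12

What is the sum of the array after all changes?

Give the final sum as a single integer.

Initial sum: 114
Change 1: A[0] -13 -> 8, delta = 21, sum = 135
Change 2: A[3] 9 -> -12, delta = -21, sum = 114

Answer: 114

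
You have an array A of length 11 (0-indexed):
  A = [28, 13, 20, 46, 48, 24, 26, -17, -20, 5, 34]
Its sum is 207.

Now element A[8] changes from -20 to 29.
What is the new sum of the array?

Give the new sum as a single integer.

Old value at index 8: -20
New value at index 8: 29
Delta = 29 - -20 = 49
New sum = old_sum + delta = 207 + (49) = 256

Answer: 256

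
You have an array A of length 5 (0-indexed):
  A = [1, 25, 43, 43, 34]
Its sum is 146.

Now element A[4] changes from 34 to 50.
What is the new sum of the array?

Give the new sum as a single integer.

Old value at index 4: 34
New value at index 4: 50
Delta = 50 - 34 = 16
New sum = old_sum + delta = 146 + (16) = 162

Answer: 162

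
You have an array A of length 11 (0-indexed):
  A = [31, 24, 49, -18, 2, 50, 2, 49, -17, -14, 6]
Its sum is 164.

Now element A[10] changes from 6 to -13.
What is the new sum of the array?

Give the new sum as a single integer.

Answer: 145

Derivation:
Old value at index 10: 6
New value at index 10: -13
Delta = -13 - 6 = -19
New sum = old_sum + delta = 164 + (-19) = 145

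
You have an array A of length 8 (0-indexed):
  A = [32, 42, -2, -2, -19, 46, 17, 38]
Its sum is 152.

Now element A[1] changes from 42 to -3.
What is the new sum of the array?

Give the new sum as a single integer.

Answer: 107

Derivation:
Old value at index 1: 42
New value at index 1: -3
Delta = -3 - 42 = -45
New sum = old_sum + delta = 152 + (-45) = 107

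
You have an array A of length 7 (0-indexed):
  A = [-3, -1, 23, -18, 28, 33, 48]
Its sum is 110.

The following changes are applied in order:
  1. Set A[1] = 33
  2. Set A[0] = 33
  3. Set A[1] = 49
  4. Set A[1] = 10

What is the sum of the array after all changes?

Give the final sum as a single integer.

Initial sum: 110
Change 1: A[1] -1 -> 33, delta = 34, sum = 144
Change 2: A[0] -3 -> 33, delta = 36, sum = 180
Change 3: A[1] 33 -> 49, delta = 16, sum = 196
Change 4: A[1] 49 -> 10, delta = -39, sum = 157

Answer: 157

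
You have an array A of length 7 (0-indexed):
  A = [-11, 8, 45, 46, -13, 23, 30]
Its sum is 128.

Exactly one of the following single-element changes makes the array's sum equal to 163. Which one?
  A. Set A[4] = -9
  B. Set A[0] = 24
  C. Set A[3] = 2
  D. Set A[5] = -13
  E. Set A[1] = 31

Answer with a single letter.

Option A: A[4] -13->-9, delta=4, new_sum=128+(4)=132
Option B: A[0] -11->24, delta=35, new_sum=128+(35)=163 <-- matches target
Option C: A[3] 46->2, delta=-44, new_sum=128+(-44)=84
Option D: A[5] 23->-13, delta=-36, new_sum=128+(-36)=92
Option E: A[1] 8->31, delta=23, new_sum=128+(23)=151

Answer: B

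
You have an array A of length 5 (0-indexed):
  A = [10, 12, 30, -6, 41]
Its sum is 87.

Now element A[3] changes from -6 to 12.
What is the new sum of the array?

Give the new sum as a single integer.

Old value at index 3: -6
New value at index 3: 12
Delta = 12 - -6 = 18
New sum = old_sum + delta = 87 + (18) = 105

Answer: 105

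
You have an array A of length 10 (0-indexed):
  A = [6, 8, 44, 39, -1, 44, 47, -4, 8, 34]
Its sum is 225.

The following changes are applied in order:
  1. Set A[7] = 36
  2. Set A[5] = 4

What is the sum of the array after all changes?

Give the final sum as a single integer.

Initial sum: 225
Change 1: A[7] -4 -> 36, delta = 40, sum = 265
Change 2: A[5] 44 -> 4, delta = -40, sum = 225

Answer: 225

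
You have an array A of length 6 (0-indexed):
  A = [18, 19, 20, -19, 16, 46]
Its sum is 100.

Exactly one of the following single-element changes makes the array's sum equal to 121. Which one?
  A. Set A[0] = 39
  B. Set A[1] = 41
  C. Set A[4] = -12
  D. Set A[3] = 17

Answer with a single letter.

Answer: A

Derivation:
Option A: A[0] 18->39, delta=21, new_sum=100+(21)=121 <-- matches target
Option B: A[1] 19->41, delta=22, new_sum=100+(22)=122
Option C: A[4] 16->-12, delta=-28, new_sum=100+(-28)=72
Option D: A[3] -19->17, delta=36, new_sum=100+(36)=136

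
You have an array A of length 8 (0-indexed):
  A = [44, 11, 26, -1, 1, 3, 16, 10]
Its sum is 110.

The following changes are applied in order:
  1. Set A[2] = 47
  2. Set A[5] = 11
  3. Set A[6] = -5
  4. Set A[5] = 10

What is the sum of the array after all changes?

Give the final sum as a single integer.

Answer: 117

Derivation:
Initial sum: 110
Change 1: A[2] 26 -> 47, delta = 21, sum = 131
Change 2: A[5] 3 -> 11, delta = 8, sum = 139
Change 3: A[6] 16 -> -5, delta = -21, sum = 118
Change 4: A[5] 11 -> 10, delta = -1, sum = 117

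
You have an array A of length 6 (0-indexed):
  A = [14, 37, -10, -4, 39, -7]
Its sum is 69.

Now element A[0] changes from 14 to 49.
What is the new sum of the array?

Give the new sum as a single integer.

Old value at index 0: 14
New value at index 0: 49
Delta = 49 - 14 = 35
New sum = old_sum + delta = 69 + (35) = 104

Answer: 104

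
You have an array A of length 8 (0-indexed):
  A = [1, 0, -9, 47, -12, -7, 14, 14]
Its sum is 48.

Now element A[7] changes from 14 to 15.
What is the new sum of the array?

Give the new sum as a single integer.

Old value at index 7: 14
New value at index 7: 15
Delta = 15 - 14 = 1
New sum = old_sum + delta = 48 + (1) = 49

Answer: 49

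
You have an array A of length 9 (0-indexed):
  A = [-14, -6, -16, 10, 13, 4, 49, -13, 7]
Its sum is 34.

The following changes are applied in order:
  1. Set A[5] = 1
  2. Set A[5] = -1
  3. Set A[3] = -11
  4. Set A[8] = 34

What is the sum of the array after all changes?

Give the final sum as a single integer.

Answer: 35

Derivation:
Initial sum: 34
Change 1: A[5] 4 -> 1, delta = -3, sum = 31
Change 2: A[5] 1 -> -1, delta = -2, sum = 29
Change 3: A[3] 10 -> -11, delta = -21, sum = 8
Change 4: A[8] 7 -> 34, delta = 27, sum = 35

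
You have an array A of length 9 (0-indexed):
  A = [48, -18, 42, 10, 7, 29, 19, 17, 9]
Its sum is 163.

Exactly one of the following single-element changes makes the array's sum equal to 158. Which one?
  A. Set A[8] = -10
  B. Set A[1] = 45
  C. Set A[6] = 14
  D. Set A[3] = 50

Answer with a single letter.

Option A: A[8] 9->-10, delta=-19, new_sum=163+(-19)=144
Option B: A[1] -18->45, delta=63, new_sum=163+(63)=226
Option C: A[6] 19->14, delta=-5, new_sum=163+(-5)=158 <-- matches target
Option D: A[3] 10->50, delta=40, new_sum=163+(40)=203

Answer: C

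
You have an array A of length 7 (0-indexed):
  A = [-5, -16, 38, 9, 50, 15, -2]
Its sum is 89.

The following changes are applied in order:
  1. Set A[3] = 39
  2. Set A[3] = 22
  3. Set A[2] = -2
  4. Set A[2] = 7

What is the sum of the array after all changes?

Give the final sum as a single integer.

Initial sum: 89
Change 1: A[3] 9 -> 39, delta = 30, sum = 119
Change 2: A[3] 39 -> 22, delta = -17, sum = 102
Change 3: A[2] 38 -> -2, delta = -40, sum = 62
Change 4: A[2] -2 -> 7, delta = 9, sum = 71

Answer: 71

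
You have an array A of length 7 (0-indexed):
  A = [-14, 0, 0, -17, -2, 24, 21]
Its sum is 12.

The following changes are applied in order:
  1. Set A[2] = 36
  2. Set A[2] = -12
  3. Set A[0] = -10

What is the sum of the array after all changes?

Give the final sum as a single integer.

Initial sum: 12
Change 1: A[2] 0 -> 36, delta = 36, sum = 48
Change 2: A[2] 36 -> -12, delta = -48, sum = 0
Change 3: A[0] -14 -> -10, delta = 4, sum = 4

Answer: 4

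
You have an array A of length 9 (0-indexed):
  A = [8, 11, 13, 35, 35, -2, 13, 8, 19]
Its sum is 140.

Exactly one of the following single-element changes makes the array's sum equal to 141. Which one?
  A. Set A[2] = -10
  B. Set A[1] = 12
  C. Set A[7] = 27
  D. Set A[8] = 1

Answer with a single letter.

Option A: A[2] 13->-10, delta=-23, new_sum=140+(-23)=117
Option B: A[1] 11->12, delta=1, new_sum=140+(1)=141 <-- matches target
Option C: A[7] 8->27, delta=19, new_sum=140+(19)=159
Option D: A[8] 19->1, delta=-18, new_sum=140+(-18)=122

Answer: B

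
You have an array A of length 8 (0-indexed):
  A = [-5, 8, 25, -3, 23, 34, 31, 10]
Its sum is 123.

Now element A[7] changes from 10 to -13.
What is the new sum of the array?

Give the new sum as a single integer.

Answer: 100

Derivation:
Old value at index 7: 10
New value at index 7: -13
Delta = -13 - 10 = -23
New sum = old_sum + delta = 123 + (-23) = 100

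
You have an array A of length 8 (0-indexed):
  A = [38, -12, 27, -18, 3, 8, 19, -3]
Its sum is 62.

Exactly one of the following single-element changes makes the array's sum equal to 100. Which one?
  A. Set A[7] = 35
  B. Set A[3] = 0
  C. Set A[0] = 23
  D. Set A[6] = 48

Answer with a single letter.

Option A: A[7] -3->35, delta=38, new_sum=62+(38)=100 <-- matches target
Option B: A[3] -18->0, delta=18, new_sum=62+(18)=80
Option C: A[0] 38->23, delta=-15, new_sum=62+(-15)=47
Option D: A[6] 19->48, delta=29, new_sum=62+(29)=91

Answer: A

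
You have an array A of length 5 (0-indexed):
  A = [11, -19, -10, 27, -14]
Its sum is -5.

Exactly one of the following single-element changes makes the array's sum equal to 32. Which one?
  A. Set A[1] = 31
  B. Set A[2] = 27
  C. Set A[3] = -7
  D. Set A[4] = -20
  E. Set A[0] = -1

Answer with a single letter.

Answer: B

Derivation:
Option A: A[1] -19->31, delta=50, new_sum=-5+(50)=45
Option B: A[2] -10->27, delta=37, new_sum=-5+(37)=32 <-- matches target
Option C: A[3] 27->-7, delta=-34, new_sum=-5+(-34)=-39
Option D: A[4] -14->-20, delta=-6, new_sum=-5+(-6)=-11
Option E: A[0] 11->-1, delta=-12, new_sum=-5+(-12)=-17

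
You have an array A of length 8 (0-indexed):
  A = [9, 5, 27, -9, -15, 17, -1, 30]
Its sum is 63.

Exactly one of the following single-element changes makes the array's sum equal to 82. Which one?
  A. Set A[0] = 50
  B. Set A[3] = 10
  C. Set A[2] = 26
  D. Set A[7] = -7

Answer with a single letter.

Option A: A[0] 9->50, delta=41, new_sum=63+(41)=104
Option B: A[3] -9->10, delta=19, new_sum=63+(19)=82 <-- matches target
Option C: A[2] 27->26, delta=-1, new_sum=63+(-1)=62
Option D: A[7] 30->-7, delta=-37, new_sum=63+(-37)=26

Answer: B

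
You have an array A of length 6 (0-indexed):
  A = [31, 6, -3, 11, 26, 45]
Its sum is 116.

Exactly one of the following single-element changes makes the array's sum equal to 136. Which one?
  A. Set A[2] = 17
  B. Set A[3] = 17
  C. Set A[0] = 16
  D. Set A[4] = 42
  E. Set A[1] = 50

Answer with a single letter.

Option A: A[2] -3->17, delta=20, new_sum=116+(20)=136 <-- matches target
Option B: A[3] 11->17, delta=6, new_sum=116+(6)=122
Option C: A[0] 31->16, delta=-15, new_sum=116+(-15)=101
Option D: A[4] 26->42, delta=16, new_sum=116+(16)=132
Option E: A[1] 6->50, delta=44, new_sum=116+(44)=160

Answer: A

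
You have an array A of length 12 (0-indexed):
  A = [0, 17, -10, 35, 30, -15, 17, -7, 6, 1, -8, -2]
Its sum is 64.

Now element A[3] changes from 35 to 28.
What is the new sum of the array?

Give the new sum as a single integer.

Answer: 57

Derivation:
Old value at index 3: 35
New value at index 3: 28
Delta = 28 - 35 = -7
New sum = old_sum + delta = 64 + (-7) = 57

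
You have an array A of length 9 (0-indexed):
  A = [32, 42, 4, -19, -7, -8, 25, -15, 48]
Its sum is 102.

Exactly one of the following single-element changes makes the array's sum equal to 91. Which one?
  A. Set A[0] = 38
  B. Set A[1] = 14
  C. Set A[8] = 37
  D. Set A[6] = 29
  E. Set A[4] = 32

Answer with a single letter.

Answer: C

Derivation:
Option A: A[0] 32->38, delta=6, new_sum=102+(6)=108
Option B: A[1] 42->14, delta=-28, new_sum=102+(-28)=74
Option C: A[8] 48->37, delta=-11, new_sum=102+(-11)=91 <-- matches target
Option D: A[6] 25->29, delta=4, new_sum=102+(4)=106
Option E: A[4] -7->32, delta=39, new_sum=102+(39)=141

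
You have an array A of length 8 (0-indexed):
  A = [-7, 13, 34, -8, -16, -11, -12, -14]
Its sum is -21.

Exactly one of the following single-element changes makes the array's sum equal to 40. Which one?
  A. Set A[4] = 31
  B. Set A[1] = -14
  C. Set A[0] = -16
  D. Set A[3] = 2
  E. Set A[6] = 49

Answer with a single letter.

Option A: A[4] -16->31, delta=47, new_sum=-21+(47)=26
Option B: A[1] 13->-14, delta=-27, new_sum=-21+(-27)=-48
Option C: A[0] -7->-16, delta=-9, new_sum=-21+(-9)=-30
Option D: A[3] -8->2, delta=10, new_sum=-21+(10)=-11
Option E: A[6] -12->49, delta=61, new_sum=-21+(61)=40 <-- matches target

Answer: E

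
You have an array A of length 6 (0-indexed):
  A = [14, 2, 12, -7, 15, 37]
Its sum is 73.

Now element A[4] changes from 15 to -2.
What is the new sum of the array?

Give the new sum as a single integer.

Old value at index 4: 15
New value at index 4: -2
Delta = -2 - 15 = -17
New sum = old_sum + delta = 73 + (-17) = 56

Answer: 56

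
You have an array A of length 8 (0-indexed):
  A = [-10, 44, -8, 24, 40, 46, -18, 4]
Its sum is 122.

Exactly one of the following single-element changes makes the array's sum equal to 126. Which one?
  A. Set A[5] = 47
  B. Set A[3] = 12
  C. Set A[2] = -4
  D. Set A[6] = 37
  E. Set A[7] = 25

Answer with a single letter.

Answer: C

Derivation:
Option A: A[5] 46->47, delta=1, new_sum=122+(1)=123
Option B: A[3] 24->12, delta=-12, new_sum=122+(-12)=110
Option C: A[2] -8->-4, delta=4, new_sum=122+(4)=126 <-- matches target
Option D: A[6] -18->37, delta=55, new_sum=122+(55)=177
Option E: A[7] 4->25, delta=21, new_sum=122+(21)=143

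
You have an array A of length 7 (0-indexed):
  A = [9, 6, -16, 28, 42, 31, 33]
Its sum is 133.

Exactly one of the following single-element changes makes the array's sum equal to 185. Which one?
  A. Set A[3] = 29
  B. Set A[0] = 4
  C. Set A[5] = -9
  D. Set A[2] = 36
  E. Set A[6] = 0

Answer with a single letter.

Answer: D

Derivation:
Option A: A[3] 28->29, delta=1, new_sum=133+(1)=134
Option B: A[0] 9->4, delta=-5, new_sum=133+(-5)=128
Option C: A[5] 31->-9, delta=-40, new_sum=133+(-40)=93
Option D: A[2] -16->36, delta=52, new_sum=133+(52)=185 <-- matches target
Option E: A[6] 33->0, delta=-33, new_sum=133+(-33)=100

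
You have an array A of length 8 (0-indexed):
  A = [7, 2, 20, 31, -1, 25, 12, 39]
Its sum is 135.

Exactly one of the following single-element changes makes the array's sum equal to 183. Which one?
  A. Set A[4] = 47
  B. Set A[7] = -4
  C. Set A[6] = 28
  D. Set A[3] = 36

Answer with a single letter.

Option A: A[4] -1->47, delta=48, new_sum=135+(48)=183 <-- matches target
Option B: A[7] 39->-4, delta=-43, new_sum=135+(-43)=92
Option C: A[6] 12->28, delta=16, new_sum=135+(16)=151
Option D: A[3] 31->36, delta=5, new_sum=135+(5)=140

Answer: A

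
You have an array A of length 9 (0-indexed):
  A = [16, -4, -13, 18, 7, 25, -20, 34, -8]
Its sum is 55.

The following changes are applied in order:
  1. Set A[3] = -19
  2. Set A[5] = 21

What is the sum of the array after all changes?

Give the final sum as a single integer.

Initial sum: 55
Change 1: A[3] 18 -> -19, delta = -37, sum = 18
Change 2: A[5] 25 -> 21, delta = -4, sum = 14

Answer: 14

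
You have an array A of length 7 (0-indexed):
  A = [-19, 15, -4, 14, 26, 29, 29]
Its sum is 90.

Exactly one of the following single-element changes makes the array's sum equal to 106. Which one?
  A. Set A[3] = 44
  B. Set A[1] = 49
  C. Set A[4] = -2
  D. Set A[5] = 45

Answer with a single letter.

Option A: A[3] 14->44, delta=30, new_sum=90+(30)=120
Option B: A[1] 15->49, delta=34, new_sum=90+(34)=124
Option C: A[4] 26->-2, delta=-28, new_sum=90+(-28)=62
Option D: A[5] 29->45, delta=16, new_sum=90+(16)=106 <-- matches target

Answer: D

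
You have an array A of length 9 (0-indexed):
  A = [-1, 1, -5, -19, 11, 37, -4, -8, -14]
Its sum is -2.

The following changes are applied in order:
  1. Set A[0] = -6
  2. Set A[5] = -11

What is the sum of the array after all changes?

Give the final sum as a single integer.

Initial sum: -2
Change 1: A[0] -1 -> -6, delta = -5, sum = -7
Change 2: A[5] 37 -> -11, delta = -48, sum = -55

Answer: -55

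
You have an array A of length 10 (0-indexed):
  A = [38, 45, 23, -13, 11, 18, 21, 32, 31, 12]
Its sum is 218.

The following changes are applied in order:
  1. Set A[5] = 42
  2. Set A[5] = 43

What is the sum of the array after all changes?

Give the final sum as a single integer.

Initial sum: 218
Change 1: A[5] 18 -> 42, delta = 24, sum = 242
Change 2: A[5] 42 -> 43, delta = 1, sum = 243

Answer: 243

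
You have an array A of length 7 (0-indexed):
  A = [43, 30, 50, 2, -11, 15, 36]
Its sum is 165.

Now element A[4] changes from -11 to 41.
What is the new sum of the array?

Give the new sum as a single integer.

Answer: 217

Derivation:
Old value at index 4: -11
New value at index 4: 41
Delta = 41 - -11 = 52
New sum = old_sum + delta = 165 + (52) = 217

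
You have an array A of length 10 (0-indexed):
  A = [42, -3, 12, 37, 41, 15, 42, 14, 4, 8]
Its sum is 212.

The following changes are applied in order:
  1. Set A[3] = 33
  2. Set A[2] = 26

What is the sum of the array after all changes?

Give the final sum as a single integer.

Answer: 222

Derivation:
Initial sum: 212
Change 1: A[3] 37 -> 33, delta = -4, sum = 208
Change 2: A[2] 12 -> 26, delta = 14, sum = 222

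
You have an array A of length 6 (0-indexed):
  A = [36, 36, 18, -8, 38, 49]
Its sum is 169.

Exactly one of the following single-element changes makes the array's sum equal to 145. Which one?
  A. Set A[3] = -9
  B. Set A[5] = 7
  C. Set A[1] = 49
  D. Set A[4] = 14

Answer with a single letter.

Answer: D

Derivation:
Option A: A[3] -8->-9, delta=-1, new_sum=169+(-1)=168
Option B: A[5] 49->7, delta=-42, new_sum=169+(-42)=127
Option C: A[1] 36->49, delta=13, new_sum=169+(13)=182
Option D: A[4] 38->14, delta=-24, new_sum=169+(-24)=145 <-- matches target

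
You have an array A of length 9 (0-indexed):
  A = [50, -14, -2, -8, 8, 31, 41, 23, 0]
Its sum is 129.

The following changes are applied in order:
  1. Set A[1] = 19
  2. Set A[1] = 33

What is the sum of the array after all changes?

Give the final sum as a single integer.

Answer: 176

Derivation:
Initial sum: 129
Change 1: A[1] -14 -> 19, delta = 33, sum = 162
Change 2: A[1] 19 -> 33, delta = 14, sum = 176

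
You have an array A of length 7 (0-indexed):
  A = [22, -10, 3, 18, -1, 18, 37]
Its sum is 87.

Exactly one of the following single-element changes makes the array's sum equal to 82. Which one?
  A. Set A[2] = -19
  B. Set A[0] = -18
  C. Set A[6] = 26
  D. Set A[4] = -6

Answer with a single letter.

Answer: D

Derivation:
Option A: A[2] 3->-19, delta=-22, new_sum=87+(-22)=65
Option B: A[0] 22->-18, delta=-40, new_sum=87+(-40)=47
Option C: A[6] 37->26, delta=-11, new_sum=87+(-11)=76
Option D: A[4] -1->-6, delta=-5, new_sum=87+(-5)=82 <-- matches target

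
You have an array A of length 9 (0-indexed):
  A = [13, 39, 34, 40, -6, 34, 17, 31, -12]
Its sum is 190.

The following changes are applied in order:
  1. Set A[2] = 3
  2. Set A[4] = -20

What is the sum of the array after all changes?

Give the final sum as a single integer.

Initial sum: 190
Change 1: A[2] 34 -> 3, delta = -31, sum = 159
Change 2: A[4] -6 -> -20, delta = -14, sum = 145

Answer: 145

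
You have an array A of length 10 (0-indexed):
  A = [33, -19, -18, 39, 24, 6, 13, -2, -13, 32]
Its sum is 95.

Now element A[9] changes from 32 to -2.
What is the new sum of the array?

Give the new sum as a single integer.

Old value at index 9: 32
New value at index 9: -2
Delta = -2 - 32 = -34
New sum = old_sum + delta = 95 + (-34) = 61

Answer: 61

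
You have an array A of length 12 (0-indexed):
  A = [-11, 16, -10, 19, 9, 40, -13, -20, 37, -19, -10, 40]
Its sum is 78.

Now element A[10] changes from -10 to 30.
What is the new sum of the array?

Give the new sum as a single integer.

Answer: 118

Derivation:
Old value at index 10: -10
New value at index 10: 30
Delta = 30 - -10 = 40
New sum = old_sum + delta = 78 + (40) = 118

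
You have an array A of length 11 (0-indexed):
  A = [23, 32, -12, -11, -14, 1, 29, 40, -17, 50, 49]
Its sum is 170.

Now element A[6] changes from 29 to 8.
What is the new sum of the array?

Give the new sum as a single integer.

Answer: 149

Derivation:
Old value at index 6: 29
New value at index 6: 8
Delta = 8 - 29 = -21
New sum = old_sum + delta = 170 + (-21) = 149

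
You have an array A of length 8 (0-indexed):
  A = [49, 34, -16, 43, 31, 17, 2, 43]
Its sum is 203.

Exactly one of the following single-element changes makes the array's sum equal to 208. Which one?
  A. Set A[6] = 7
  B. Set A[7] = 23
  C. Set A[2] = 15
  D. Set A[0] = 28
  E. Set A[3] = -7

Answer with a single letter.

Answer: A

Derivation:
Option A: A[6] 2->7, delta=5, new_sum=203+(5)=208 <-- matches target
Option B: A[7] 43->23, delta=-20, new_sum=203+(-20)=183
Option C: A[2] -16->15, delta=31, new_sum=203+(31)=234
Option D: A[0] 49->28, delta=-21, new_sum=203+(-21)=182
Option E: A[3] 43->-7, delta=-50, new_sum=203+(-50)=153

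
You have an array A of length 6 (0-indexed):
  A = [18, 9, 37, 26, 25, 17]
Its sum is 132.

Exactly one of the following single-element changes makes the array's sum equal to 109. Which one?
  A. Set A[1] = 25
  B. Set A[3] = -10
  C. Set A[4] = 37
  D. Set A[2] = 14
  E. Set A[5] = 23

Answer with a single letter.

Option A: A[1] 9->25, delta=16, new_sum=132+(16)=148
Option B: A[3] 26->-10, delta=-36, new_sum=132+(-36)=96
Option C: A[4] 25->37, delta=12, new_sum=132+(12)=144
Option D: A[2] 37->14, delta=-23, new_sum=132+(-23)=109 <-- matches target
Option E: A[5] 17->23, delta=6, new_sum=132+(6)=138

Answer: D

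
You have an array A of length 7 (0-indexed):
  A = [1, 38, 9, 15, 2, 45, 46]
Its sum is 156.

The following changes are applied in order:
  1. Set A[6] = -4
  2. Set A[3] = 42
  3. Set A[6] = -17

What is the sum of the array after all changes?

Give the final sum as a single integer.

Initial sum: 156
Change 1: A[6] 46 -> -4, delta = -50, sum = 106
Change 2: A[3] 15 -> 42, delta = 27, sum = 133
Change 3: A[6] -4 -> -17, delta = -13, sum = 120

Answer: 120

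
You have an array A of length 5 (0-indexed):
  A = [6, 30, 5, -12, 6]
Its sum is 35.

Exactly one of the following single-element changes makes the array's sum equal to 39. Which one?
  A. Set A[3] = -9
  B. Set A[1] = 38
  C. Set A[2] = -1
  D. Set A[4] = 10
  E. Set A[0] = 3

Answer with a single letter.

Option A: A[3] -12->-9, delta=3, new_sum=35+(3)=38
Option B: A[1] 30->38, delta=8, new_sum=35+(8)=43
Option C: A[2] 5->-1, delta=-6, new_sum=35+(-6)=29
Option D: A[4] 6->10, delta=4, new_sum=35+(4)=39 <-- matches target
Option E: A[0] 6->3, delta=-3, new_sum=35+(-3)=32

Answer: D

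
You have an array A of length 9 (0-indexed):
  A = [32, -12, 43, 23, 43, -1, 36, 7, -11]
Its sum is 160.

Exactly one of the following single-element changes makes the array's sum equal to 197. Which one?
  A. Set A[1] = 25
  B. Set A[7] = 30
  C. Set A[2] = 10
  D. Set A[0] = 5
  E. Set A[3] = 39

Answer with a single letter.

Option A: A[1] -12->25, delta=37, new_sum=160+(37)=197 <-- matches target
Option B: A[7] 7->30, delta=23, new_sum=160+(23)=183
Option C: A[2] 43->10, delta=-33, new_sum=160+(-33)=127
Option D: A[0] 32->5, delta=-27, new_sum=160+(-27)=133
Option E: A[3] 23->39, delta=16, new_sum=160+(16)=176

Answer: A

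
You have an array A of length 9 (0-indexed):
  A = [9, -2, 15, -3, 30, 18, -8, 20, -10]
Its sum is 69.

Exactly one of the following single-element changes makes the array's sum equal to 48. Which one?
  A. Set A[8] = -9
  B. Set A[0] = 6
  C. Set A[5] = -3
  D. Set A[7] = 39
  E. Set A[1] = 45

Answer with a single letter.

Answer: C

Derivation:
Option A: A[8] -10->-9, delta=1, new_sum=69+(1)=70
Option B: A[0] 9->6, delta=-3, new_sum=69+(-3)=66
Option C: A[5] 18->-3, delta=-21, new_sum=69+(-21)=48 <-- matches target
Option D: A[7] 20->39, delta=19, new_sum=69+(19)=88
Option E: A[1] -2->45, delta=47, new_sum=69+(47)=116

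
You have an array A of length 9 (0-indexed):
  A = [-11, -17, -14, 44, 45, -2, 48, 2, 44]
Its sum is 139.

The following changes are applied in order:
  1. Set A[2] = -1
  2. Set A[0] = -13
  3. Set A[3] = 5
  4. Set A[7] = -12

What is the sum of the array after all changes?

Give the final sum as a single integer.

Answer: 97

Derivation:
Initial sum: 139
Change 1: A[2] -14 -> -1, delta = 13, sum = 152
Change 2: A[0] -11 -> -13, delta = -2, sum = 150
Change 3: A[3] 44 -> 5, delta = -39, sum = 111
Change 4: A[7] 2 -> -12, delta = -14, sum = 97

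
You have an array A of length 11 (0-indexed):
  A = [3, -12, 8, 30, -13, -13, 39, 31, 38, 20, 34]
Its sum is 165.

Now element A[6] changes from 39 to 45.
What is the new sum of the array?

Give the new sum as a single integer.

Old value at index 6: 39
New value at index 6: 45
Delta = 45 - 39 = 6
New sum = old_sum + delta = 165 + (6) = 171

Answer: 171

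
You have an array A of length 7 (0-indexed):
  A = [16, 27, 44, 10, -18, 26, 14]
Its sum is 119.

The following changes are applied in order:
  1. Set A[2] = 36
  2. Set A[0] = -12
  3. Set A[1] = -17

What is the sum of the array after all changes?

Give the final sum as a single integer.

Initial sum: 119
Change 1: A[2] 44 -> 36, delta = -8, sum = 111
Change 2: A[0] 16 -> -12, delta = -28, sum = 83
Change 3: A[1] 27 -> -17, delta = -44, sum = 39

Answer: 39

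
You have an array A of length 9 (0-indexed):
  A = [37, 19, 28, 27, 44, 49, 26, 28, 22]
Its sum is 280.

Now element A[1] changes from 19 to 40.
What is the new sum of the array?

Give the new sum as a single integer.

Answer: 301

Derivation:
Old value at index 1: 19
New value at index 1: 40
Delta = 40 - 19 = 21
New sum = old_sum + delta = 280 + (21) = 301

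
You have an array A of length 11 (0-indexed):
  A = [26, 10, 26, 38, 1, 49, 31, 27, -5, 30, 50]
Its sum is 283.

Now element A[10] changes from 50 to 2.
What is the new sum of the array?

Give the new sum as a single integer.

Old value at index 10: 50
New value at index 10: 2
Delta = 2 - 50 = -48
New sum = old_sum + delta = 283 + (-48) = 235

Answer: 235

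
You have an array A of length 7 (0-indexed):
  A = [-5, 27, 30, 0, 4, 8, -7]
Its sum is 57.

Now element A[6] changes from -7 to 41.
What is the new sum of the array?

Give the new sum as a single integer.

Old value at index 6: -7
New value at index 6: 41
Delta = 41 - -7 = 48
New sum = old_sum + delta = 57 + (48) = 105

Answer: 105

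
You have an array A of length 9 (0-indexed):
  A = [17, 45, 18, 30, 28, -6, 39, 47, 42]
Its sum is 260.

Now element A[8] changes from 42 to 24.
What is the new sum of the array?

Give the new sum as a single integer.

Answer: 242

Derivation:
Old value at index 8: 42
New value at index 8: 24
Delta = 24 - 42 = -18
New sum = old_sum + delta = 260 + (-18) = 242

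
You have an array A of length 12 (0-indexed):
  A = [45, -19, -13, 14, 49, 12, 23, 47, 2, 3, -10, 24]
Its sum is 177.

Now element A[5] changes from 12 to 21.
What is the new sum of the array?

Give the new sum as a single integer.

Answer: 186

Derivation:
Old value at index 5: 12
New value at index 5: 21
Delta = 21 - 12 = 9
New sum = old_sum + delta = 177 + (9) = 186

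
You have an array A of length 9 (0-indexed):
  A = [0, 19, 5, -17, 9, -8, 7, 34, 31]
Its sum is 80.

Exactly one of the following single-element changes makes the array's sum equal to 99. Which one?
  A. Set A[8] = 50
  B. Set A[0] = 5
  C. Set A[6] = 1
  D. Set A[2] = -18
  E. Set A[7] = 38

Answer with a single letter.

Option A: A[8] 31->50, delta=19, new_sum=80+(19)=99 <-- matches target
Option B: A[0] 0->5, delta=5, new_sum=80+(5)=85
Option C: A[6] 7->1, delta=-6, new_sum=80+(-6)=74
Option D: A[2] 5->-18, delta=-23, new_sum=80+(-23)=57
Option E: A[7] 34->38, delta=4, new_sum=80+(4)=84

Answer: A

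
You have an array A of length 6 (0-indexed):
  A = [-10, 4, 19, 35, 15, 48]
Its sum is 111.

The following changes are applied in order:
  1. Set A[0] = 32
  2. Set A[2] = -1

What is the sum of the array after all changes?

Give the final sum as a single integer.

Answer: 133

Derivation:
Initial sum: 111
Change 1: A[0] -10 -> 32, delta = 42, sum = 153
Change 2: A[2] 19 -> -1, delta = -20, sum = 133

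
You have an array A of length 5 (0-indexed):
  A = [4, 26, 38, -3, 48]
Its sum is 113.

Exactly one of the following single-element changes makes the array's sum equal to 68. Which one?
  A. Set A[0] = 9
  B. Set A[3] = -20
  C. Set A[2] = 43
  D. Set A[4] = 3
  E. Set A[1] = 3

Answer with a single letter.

Answer: D

Derivation:
Option A: A[0] 4->9, delta=5, new_sum=113+(5)=118
Option B: A[3] -3->-20, delta=-17, new_sum=113+(-17)=96
Option C: A[2] 38->43, delta=5, new_sum=113+(5)=118
Option D: A[4] 48->3, delta=-45, new_sum=113+(-45)=68 <-- matches target
Option E: A[1] 26->3, delta=-23, new_sum=113+(-23)=90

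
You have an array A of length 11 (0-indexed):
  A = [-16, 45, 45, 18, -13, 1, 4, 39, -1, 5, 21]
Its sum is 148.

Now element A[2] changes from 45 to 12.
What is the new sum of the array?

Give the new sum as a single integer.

Old value at index 2: 45
New value at index 2: 12
Delta = 12 - 45 = -33
New sum = old_sum + delta = 148 + (-33) = 115

Answer: 115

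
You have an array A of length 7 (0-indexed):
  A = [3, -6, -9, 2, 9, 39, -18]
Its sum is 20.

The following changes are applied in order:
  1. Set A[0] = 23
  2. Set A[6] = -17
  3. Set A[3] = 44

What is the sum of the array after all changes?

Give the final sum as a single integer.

Answer: 83

Derivation:
Initial sum: 20
Change 1: A[0] 3 -> 23, delta = 20, sum = 40
Change 2: A[6] -18 -> -17, delta = 1, sum = 41
Change 3: A[3] 2 -> 44, delta = 42, sum = 83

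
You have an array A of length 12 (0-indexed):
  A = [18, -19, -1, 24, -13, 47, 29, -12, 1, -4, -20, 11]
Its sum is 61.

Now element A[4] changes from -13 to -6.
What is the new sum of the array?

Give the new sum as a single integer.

Answer: 68

Derivation:
Old value at index 4: -13
New value at index 4: -6
Delta = -6 - -13 = 7
New sum = old_sum + delta = 61 + (7) = 68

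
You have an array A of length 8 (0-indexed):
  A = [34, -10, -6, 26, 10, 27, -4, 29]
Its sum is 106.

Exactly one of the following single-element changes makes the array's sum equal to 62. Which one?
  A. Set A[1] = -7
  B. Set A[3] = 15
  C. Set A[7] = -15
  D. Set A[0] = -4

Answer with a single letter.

Answer: C

Derivation:
Option A: A[1] -10->-7, delta=3, new_sum=106+(3)=109
Option B: A[3] 26->15, delta=-11, new_sum=106+(-11)=95
Option C: A[7] 29->-15, delta=-44, new_sum=106+(-44)=62 <-- matches target
Option D: A[0] 34->-4, delta=-38, new_sum=106+(-38)=68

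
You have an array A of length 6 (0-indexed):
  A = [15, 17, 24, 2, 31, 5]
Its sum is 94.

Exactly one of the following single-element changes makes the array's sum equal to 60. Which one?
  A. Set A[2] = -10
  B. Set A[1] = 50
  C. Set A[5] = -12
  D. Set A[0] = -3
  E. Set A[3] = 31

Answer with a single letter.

Option A: A[2] 24->-10, delta=-34, new_sum=94+(-34)=60 <-- matches target
Option B: A[1] 17->50, delta=33, new_sum=94+(33)=127
Option C: A[5] 5->-12, delta=-17, new_sum=94+(-17)=77
Option D: A[0] 15->-3, delta=-18, new_sum=94+(-18)=76
Option E: A[3] 2->31, delta=29, new_sum=94+(29)=123

Answer: A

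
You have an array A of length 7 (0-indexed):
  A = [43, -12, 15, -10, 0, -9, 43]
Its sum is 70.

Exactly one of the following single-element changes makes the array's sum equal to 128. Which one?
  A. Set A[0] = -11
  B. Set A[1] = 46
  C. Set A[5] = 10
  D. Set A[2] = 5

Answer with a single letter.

Option A: A[0] 43->-11, delta=-54, new_sum=70+(-54)=16
Option B: A[1] -12->46, delta=58, new_sum=70+(58)=128 <-- matches target
Option C: A[5] -9->10, delta=19, new_sum=70+(19)=89
Option D: A[2] 15->5, delta=-10, new_sum=70+(-10)=60

Answer: B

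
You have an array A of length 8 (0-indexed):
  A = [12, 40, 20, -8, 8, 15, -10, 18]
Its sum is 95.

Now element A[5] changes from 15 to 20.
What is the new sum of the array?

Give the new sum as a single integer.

Answer: 100

Derivation:
Old value at index 5: 15
New value at index 5: 20
Delta = 20 - 15 = 5
New sum = old_sum + delta = 95 + (5) = 100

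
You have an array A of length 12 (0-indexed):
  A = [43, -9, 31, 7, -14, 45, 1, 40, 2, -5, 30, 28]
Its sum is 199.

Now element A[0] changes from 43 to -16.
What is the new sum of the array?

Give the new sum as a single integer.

Old value at index 0: 43
New value at index 0: -16
Delta = -16 - 43 = -59
New sum = old_sum + delta = 199 + (-59) = 140

Answer: 140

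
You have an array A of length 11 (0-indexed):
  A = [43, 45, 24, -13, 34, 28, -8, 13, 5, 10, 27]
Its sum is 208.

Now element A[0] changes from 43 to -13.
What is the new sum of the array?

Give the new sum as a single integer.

Old value at index 0: 43
New value at index 0: -13
Delta = -13 - 43 = -56
New sum = old_sum + delta = 208 + (-56) = 152

Answer: 152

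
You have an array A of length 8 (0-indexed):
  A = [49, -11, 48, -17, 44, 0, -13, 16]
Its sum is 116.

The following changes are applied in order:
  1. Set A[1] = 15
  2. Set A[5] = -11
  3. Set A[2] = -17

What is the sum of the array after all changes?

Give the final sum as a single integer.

Initial sum: 116
Change 1: A[1] -11 -> 15, delta = 26, sum = 142
Change 2: A[5] 0 -> -11, delta = -11, sum = 131
Change 3: A[2] 48 -> -17, delta = -65, sum = 66

Answer: 66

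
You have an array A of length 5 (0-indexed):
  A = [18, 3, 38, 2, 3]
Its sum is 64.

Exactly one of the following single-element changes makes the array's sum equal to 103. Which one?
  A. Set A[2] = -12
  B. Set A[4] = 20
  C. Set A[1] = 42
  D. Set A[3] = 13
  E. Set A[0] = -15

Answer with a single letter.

Option A: A[2] 38->-12, delta=-50, new_sum=64+(-50)=14
Option B: A[4] 3->20, delta=17, new_sum=64+(17)=81
Option C: A[1] 3->42, delta=39, new_sum=64+(39)=103 <-- matches target
Option D: A[3] 2->13, delta=11, new_sum=64+(11)=75
Option E: A[0] 18->-15, delta=-33, new_sum=64+(-33)=31

Answer: C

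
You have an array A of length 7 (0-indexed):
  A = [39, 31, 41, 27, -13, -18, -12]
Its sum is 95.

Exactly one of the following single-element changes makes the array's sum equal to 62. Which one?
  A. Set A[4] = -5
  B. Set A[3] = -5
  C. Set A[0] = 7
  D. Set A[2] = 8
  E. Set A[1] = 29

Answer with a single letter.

Answer: D

Derivation:
Option A: A[4] -13->-5, delta=8, new_sum=95+(8)=103
Option B: A[3] 27->-5, delta=-32, new_sum=95+(-32)=63
Option C: A[0] 39->7, delta=-32, new_sum=95+(-32)=63
Option D: A[2] 41->8, delta=-33, new_sum=95+(-33)=62 <-- matches target
Option E: A[1] 31->29, delta=-2, new_sum=95+(-2)=93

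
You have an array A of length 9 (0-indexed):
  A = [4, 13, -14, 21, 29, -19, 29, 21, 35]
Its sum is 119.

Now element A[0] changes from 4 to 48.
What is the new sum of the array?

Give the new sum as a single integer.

Answer: 163

Derivation:
Old value at index 0: 4
New value at index 0: 48
Delta = 48 - 4 = 44
New sum = old_sum + delta = 119 + (44) = 163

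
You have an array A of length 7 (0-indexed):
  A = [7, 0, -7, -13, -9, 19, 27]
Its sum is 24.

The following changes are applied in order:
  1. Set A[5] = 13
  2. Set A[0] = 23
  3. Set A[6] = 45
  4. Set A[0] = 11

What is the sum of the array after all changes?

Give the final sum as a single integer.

Initial sum: 24
Change 1: A[5] 19 -> 13, delta = -6, sum = 18
Change 2: A[0] 7 -> 23, delta = 16, sum = 34
Change 3: A[6] 27 -> 45, delta = 18, sum = 52
Change 4: A[0] 23 -> 11, delta = -12, sum = 40

Answer: 40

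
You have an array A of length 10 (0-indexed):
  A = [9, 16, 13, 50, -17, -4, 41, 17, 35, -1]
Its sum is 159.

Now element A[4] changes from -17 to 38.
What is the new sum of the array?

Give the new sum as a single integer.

Old value at index 4: -17
New value at index 4: 38
Delta = 38 - -17 = 55
New sum = old_sum + delta = 159 + (55) = 214

Answer: 214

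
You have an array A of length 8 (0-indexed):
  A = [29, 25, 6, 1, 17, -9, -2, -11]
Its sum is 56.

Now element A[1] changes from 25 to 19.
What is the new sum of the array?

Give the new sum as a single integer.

Old value at index 1: 25
New value at index 1: 19
Delta = 19 - 25 = -6
New sum = old_sum + delta = 56 + (-6) = 50

Answer: 50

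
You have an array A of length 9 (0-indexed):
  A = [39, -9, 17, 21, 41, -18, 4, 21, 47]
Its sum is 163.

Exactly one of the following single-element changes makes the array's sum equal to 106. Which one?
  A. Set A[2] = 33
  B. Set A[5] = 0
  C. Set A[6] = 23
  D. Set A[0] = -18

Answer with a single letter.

Answer: D

Derivation:
Option A: A[2] 17->33, delta=16, new_sum=163+(16)=179
Option B: A[5] -18->0, delta=18, new_sum=163+(18)=181
Option C: A[6] 4->23, delta=19, new_sum=163+(19)=182
Option D: A[0] 39->-18, delta=-57, new_sum=163+(-57)=106 <-- matches target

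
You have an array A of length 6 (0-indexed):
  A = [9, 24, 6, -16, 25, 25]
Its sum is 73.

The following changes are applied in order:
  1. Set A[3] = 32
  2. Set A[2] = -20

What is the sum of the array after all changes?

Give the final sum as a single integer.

Initial sum: 73
Change 1: A[3] -16 -> 32, delta = 48, sum = 121
Change 2: A[2] 6 -> -20, delta = -26, sum = 95

Answer: 95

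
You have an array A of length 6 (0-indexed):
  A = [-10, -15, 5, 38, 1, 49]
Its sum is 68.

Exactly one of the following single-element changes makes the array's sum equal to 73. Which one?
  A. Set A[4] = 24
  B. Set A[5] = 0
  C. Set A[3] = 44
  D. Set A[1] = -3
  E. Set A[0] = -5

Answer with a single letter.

Option A: A[4] 1->24, delta=23, new_sum=68+(23)=91
Option B: A[5] 49->0, delta=-49, new_sum=68+(-49)=19
Option C: A[3] 38->44, delta=6, new_sum=68+(6)=74
Option D: A[1] -15->-3, delta=12, new_sum=68+(12)=80
Option E: A[0] -10->-5, delta=5, new_sum=68+(5)=73 <-- matches target

Answer: E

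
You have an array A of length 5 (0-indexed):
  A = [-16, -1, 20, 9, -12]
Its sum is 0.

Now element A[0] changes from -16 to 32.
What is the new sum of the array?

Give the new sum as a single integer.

Old value at index 0: -16
New value at index 0: 32
Delta = 32 - -16 = 48
New sum = old_sum + delta = 0 + (48) = 48

Answer: 48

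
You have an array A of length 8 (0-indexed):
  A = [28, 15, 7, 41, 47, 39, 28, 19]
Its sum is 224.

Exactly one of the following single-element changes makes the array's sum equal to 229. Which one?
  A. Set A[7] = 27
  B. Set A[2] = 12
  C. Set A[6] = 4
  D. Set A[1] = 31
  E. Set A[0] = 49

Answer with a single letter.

Option A: A[7] 19->27, delta=8, new_sum=224+(8)=232
Option B: A[2] 7->12, delta=5, new_sum=224+(5)=229 <-- matches target
Option C: A[6] 28->4, delta=-24, new_sum=224+(-24)=200
Option D: A[1] 15->31, delta=16, new_sum=224+(16)=240
Option E: A[0] 28->49, delta=21, new_sum=224+(21)=245

Answer: B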